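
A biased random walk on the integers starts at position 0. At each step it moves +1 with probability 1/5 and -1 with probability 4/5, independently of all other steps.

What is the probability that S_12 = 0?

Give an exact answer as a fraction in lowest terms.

Answer: 3784704/244140625

Derivation:
To be at 0 after 12 steps: need exactly 6 steps of +1 and 6 of -1.
Number of such sequences: C(12,6) = 924
Each has probability (1/5)^6 · (4/5)^6 = 4096/244140625
P = 924 · 4096/244140625 = 3784704/244140625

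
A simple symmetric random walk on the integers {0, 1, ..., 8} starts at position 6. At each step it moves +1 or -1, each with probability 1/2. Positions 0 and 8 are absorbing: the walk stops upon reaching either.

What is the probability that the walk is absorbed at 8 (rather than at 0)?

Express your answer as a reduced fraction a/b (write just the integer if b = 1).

Symmetric walk (p = 1/2): the harmonic-function argument gives P(hit 8 before 0 | start at 6) = a/N.
P = 6/8 = 3/4

Answer: 3/4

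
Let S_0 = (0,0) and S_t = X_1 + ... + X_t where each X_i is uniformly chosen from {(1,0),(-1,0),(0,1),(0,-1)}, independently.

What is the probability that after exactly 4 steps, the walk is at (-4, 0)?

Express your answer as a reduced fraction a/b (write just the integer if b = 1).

Let h be the number of horizontal steps (so 4-h are vertical). To end at (-4,0) need (h-4)/2 right-steps and ((4-h)+0)/2 up-steps.
Sum over h with 4 ≤ h ≤ 4, h ≡ 0 (mod 2), 4-h ≡ 0 (mod 2):
h=4: C(4,4)·C(4,0)·C(0,0) = 1·1·1 = 1
Total favorable: 1
Total paths: 4^4 = 256
P = 1/256 = 1/256

Answer: 1/256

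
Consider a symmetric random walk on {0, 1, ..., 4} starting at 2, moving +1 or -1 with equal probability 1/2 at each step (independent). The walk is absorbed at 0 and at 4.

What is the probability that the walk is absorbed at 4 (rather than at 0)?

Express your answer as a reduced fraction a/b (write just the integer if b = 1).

Answer: 1/2

Derivation:
Symmetric walk (p = 1/2): the harmonic-function argument gives P(hit 4 before 0 | start at 2) = a/N.
P = 2/4 = 1/2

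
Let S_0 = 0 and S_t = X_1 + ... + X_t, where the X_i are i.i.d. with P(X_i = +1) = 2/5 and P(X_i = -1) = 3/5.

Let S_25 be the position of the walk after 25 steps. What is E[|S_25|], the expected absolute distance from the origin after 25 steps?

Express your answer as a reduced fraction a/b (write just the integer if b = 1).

Answer: 13905724310001133/2384185791015625

Derivation:
S_25 takes values m ≡ 1 (mod 2) with |m| ≤ 25; P(S_25=m) = C(25,(25+m)/2) · (2/5)^((25+m)/2) · (3/5)^((25-m)/2).
Distribution: P(S=-25)=847288609443/298023223876953125, P(S=-23)=564859072962/11920928955078125, P(S=-21)=4518872583696/11920928955078125, P(S=-19)=23096459872224/11920928955078125, P(S=-17)=84687019531488/11920928955078125, P(S=-15)=1185618273440832/59604644775390625, P(S=-13)=526941454862592/11920928955078125, P(S=-11)=953513108798976/11920928955078125, P(S=-9)=1430269663198464/11920928955078125, P(S=-7)=1801080316620288/11920928955078125, P(S=-5)=9605761688641536/59604644775390625, P(S=-3)=1746502125207552/11920928955078125, P(S=-1)=1358390541828096/11920928955078125, P(S=1)=905593694552064/11920928955078125, P(S=3)=517482111172608/11920928955078125, P(S=5)=1264956271755264/59604644775390625, P(S=7)=105413022646272/11920928955078125, P(S=9)=37204596228096/11920928955078125, P(S=11)=11023584067584/11920928955078125, P(S=13)=2707546963968/11920928955078125, P(S=15)=2707546963968/59604644775390625, P(S=17)=85953871872/11920928955078125, P(S=19)=10418651136/11920928955078125, P(S=21)=905969664/11920928955078125, P(S=23)=50331648/11920928955078125, P(S=25)=33554432/298023223876953125
E[|S_25|] = Σ_m |m|·P(S_25=m) = 13905724310001133/2384185791015625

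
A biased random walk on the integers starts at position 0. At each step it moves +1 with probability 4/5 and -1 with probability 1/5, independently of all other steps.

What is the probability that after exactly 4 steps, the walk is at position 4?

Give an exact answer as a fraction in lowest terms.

Answer: 256/625

Derivation:
To reach position 4 after 4 steps: need 4 steps of +1 and 0 steps of -1.
Number of such sequences: C(4,4) = 1
Each has probability (4/5)^4 · (1/5)^0 = 256/625
P = 1 · 256/625 = 256/625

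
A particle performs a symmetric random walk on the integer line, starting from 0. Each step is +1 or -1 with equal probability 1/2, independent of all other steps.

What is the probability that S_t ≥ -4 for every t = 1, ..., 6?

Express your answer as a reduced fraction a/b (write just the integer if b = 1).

Let f(t,s) = #length-t paths at position s with S_1..S_t all ≥ -4.
f(t,s) = f(t-1,s-1) + f(t-1,s+1) for s ≥ -4; f(t,s) = 0 for s < -4.
t=0: f(0,0)=1
t=1: f(1,-1)=1 f(1,1)=1
t=2: f(2,-2)=1 f(2,0)=2 f(2,2)=1
t=3: f(3,-3)=1 f(3,-1)=3 f(3,1)=3 f(3,3)=1
t=4: f(4,-4)=1 f(4,-2)=4 f(4,0)=6 f(4,2)=4 f(4,4)=1
t=5: f(5,-3)=5 f(5,-1)=10 f(5,1)=10 f(5,3)=5 f(5,5)=1
t=6: f(6,-4)=5 f(6,-2)=15 f(6,0)=20 f(6,2)=15 f(6,4)=6 f(6,6)=1
Σ_s f(6,s) = 62
P = 62/64 = 31/32

Answer: 31/32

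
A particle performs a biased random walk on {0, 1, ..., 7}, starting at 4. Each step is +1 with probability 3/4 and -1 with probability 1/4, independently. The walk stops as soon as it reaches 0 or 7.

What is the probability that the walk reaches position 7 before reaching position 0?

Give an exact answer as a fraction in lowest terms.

Answer: 1080/1093

Derivation:
Biased walk: p = 3/4, q = 1/4, r = q/p = 1/3
Gambler's ruin: P(hit 7 before 0 | start at 4) = (1 - r^a)/(1 - r^N)
r^4 = 1/81; r^7 = 1/2187
P = (1 - 1/81) / (1 - 1/2187) = 80/81 / 2186/2187 = 1080/1093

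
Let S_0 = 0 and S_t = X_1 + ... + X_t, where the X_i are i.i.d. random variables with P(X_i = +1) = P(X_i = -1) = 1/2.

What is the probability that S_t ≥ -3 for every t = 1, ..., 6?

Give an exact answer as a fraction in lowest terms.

Let f(t,s) = #length-t paths at position s with S_1..S_t all ≥ -3.
f(t,s) = f(t-1,s-1) + f(t-1,s+1) for s ≥ -3; f(t,s) = 0 for s < -3.
t=0: f(0,0)=1
t=1: f(1,-1)=1 f(1,1)=1
t=2: f(2,-2)=1 f(2,0)=2 f(2,2)=1
t=3: f(3,-3)=1 f(3,-1)=3 f(3,1)=3 f(3,3)=1
t=4: f(4,-2)=4 f(4,0)=6 f(4,2)=4 f(4,4)=1
t=5: f(5,-3)=4 f(5,-1)=10 f(5,1)=10 f(5,3)=5 f(5,5)=1
t=6: f(6,-2)=14 f(6,0)=20 f(6,2)=15 f(6,4)=6 f(6,6)=1
Σ_s f(6,s) = 56
P = 56/64 = 7/8

Answer: 7/8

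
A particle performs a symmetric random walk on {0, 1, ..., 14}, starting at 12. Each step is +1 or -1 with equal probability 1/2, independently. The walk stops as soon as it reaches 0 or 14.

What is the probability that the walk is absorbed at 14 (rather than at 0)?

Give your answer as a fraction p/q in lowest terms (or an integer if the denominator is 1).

Symmetric walk (p = 1/2): the harmonic-function argument gives P(hit 14 before 0 | start at 12) = a/N.
P = 12/14 = 6/7

Answer: 6/7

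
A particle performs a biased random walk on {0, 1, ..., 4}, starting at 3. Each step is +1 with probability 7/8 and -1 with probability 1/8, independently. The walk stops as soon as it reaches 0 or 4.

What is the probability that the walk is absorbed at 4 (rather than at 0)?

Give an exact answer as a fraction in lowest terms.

Answer: 399/400

Derivation:
Biased walk: p = 7/8, q = 1/8, r = q/p = 1/7
Gambler's ruin: P(hit 4 before 0 | start at 3) = (1 - r^a)/(1 - r^N)
r^3 = 1/343; r^4 = 1/2401
P = (1 - 1/343) / (1 - 1/2401) = 342/343 / 2400/2401 = 399/400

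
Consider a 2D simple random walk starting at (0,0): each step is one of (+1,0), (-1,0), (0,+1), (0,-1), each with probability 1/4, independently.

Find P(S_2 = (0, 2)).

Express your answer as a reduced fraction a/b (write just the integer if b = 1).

Let h be the number of horizontal steps (so 2-h are vertical). To end at (0,2) need (h+0)/2 right-steps and ((2-h)+2)/2 up-steps.
Sum over h with 0 ≤ h ≤ 0, h ≡ 0 (mod 2), 2-h ≡ 0 (mod 2):
h=0: C(2,0)·C(0,0)·C(2,2) = 1·1·1 = 1
Total favorable: 1
Total paths: 4^2 = 16
P = 1/16 = 1/16

Answer: 1/16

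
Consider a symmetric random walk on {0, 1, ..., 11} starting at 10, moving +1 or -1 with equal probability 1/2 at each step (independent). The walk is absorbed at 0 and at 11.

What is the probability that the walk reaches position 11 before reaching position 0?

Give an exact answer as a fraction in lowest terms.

Symmetric walk (p = 1/2): the harmonic-function argument gives P(hit 11 before 0 | start at 10) = a/N.
P = 10/11 = 10/11

Answer: 10/11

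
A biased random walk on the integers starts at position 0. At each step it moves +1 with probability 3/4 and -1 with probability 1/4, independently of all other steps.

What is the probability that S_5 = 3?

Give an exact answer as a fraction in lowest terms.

To reach position 3 after 5 steps: need 4 steps of +1 and 1 step of -1.
Number of such sequences: C(5,4) = 5
Each has probability (3/4)^4 · (1/4)^1 = 81/1024
P = 5 · 81/1024 = 405/1024

Answer: 405/1024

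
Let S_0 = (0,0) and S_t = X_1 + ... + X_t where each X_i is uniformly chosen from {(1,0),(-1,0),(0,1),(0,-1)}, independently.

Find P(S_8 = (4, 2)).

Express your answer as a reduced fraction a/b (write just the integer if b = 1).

Let h be the number of horizontal steps (so 8-h are vertical). To end at (4,2) need (h+4)/2 right-steps and ((8-h)+2)/2 up-steps.
Sum over h with 4 ≤ h ≤ 6, h ≡ 0 (mod 2), 8-h ≡ 0 (mod 2):
h=4: C(8,4)·C(4,4)·C(4,3) = 70·1·4 = 280
h=6: C(8,6)·C(6,5)·C(2,2) = 28·6·1 = 168
Total favorable: 448
Total paths: 4^8 = 65536
P = 448/65536 = 7/1024

Answer: 7/1024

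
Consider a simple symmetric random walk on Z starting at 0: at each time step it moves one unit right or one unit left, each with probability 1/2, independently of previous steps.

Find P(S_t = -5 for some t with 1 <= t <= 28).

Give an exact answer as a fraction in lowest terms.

Answer: 46295513/134217728

Derivation:
Count via complement. Let g(t,s) = #length-t paths at position s with S_1..S_t all ≠ -5.
g(t,s) = g(t-1,s-1) + g(t-1,s+1) for s ≠ -5; g(t,-5) = 0.
t=0: g(0,0)=1
t=1: g(1,-1)=1 g(1,1)=1
t=2: g(2,-2)=1 g(2,0)=2 g(2,2)=1
t=3: g(3,-3)=1 g(3,-1)=3 g(3,1)=3 g(3,3)=1
t=4: g(4,-4)=1 g(4,-2)=4 g(4,0)=6 g(4,2)=4 g(4,4)=1
t=5: g(5,-3)=5 g(5,-1)=10 g(5,1)=10 g(5,3)=5 g(5,5)=1
t=6: g(6,-4)=5 g(6,-2)=15 g(6,0)=20 g(6,2)=15 g(6,4)=6 g(6,6)=1
t=7: g(7,-3)=20 g(7,-1)=35 g(7,1)=35 g(7,3)=21 g(7,5)=7 g(7,7)=1
t=8: g(8,-4)=20 g(8,-2)=55 g(8,0)=70 g(8,2)=56 g(8,4)=28 g(8,6)=8 g(8,8)=1
t=9: g(9,-3)=75 g(9,-1)=125 g(9,1)=126 g(9,3)=84 g(9,5)=36 g(9,7)=9 g(9,9)=1
t=10: g(10,-4)=75 g(10,-2)=200 g(10,0)=251 g(10,2)=210 g(10,4)=120 g(10,6)=45 g(10,8)=10 g(10,10)=1
t=11: g(11,-3)=275 g(11,-1)=451 g(11,1)=461 g(11,3)=330 g(11,5)=165 g(11,7)=55 g(11,9)=11 g(11,11)=1
t=12: g(12,-4)=275 g(12,-2)=726 g(12,0)=912 g(12,2)=791 g(12,4)=495 g(12,6)=220 g(12,8)=66 g(12,10)=12 g(12,12)=1
t=13: g(13,-3)=1001 g(13,-1)=1638 g(13,1)=1703 g(13,3)=1286 g(13,5)=715 g(13,7)=286 g(13,9)=78 g(13,11)=13 g(13,13)=1
t=14: g(14,-4)=1001 g(14,-2)=2639 g(14,0)=3341 g(14,2)=2989 g(14,4)=2001 g(14,6)=1001 g(14,8)=364 g(14,10)=91 g(14,12)=14 g(14,14)=1
t=15: g(15,-3)=3640 g(15,-1)=5980 g(15,1)=6330 g(15,3)=4990 g(15,5)=3002 g(15,7)=1365 g(15,9)=455 g(15,11)=105 g(15,13)=15 g(15,15)=1
t=16: g(16,-4)=3640 g(16,-2)=9620 g(16,0)=12310 g(16,2)=11320 g(16,4)=7992 g(16,6)=4367 g(16,8)=1820 g(16,10)=560 g(16,12)=120 g(16,14)=16 g(16,16)=1
t=17: g(17,-3)=13260 g(17,-1)=21930 g(17,1)=23630 g(17,3)=19312 g(17,5)=12359 g(17,7)=6187 g(17,9)=2380 g(17,11)=680 g(17,13)=136 g(17,15)=17 g(17,17)=1
t=18: g(18,-4)=13260 g(18,-2)=35190 g(18,0)=45560 g(18,2)=42942 g(18,4)=31671 g(18,6)=18546 g(18,8)=8567 g(18,10)=3060 g(18,12)=816 g(18,14)=153 g(18,16)=18 g(18,18)=1
t=19: g(19,-3)=48450 g(19,-1)=80750 g(19,1)=88502 g(19,3)=74613 g(19,5)=50217 g(19,7)=27113 g(19,9)=11627 g(19,11)=3876 g(19,13)=969 g(19,15)=171 g(19,17)=19 g(19,19)=1
t=20: g(20,-4)=48450 g(20,-2)=129200 g(20,0)=169252 g(20,2)=163115 g(20,4)=124830 g(20,6)=77330 g(20,8)=38740 g(20,10)=15503 g(20,12)=4845 g(20,14)=1140 g(20,16)=190 g(20,18)=20 g(20,20)=1
t=21: g(21,-3)=177650 g(21,-1)=298452 g(21,1)=332367 g(21,3)=287945 g(21,5)=202160 g(21,7)=116070 g(21,9)=54243 g(21,11)=20348 g(21,13)=5985 g(21,15)=1330 g(21,17)=210 g(21,19)=21 g(21,21)=1
t=22: g(22,-4)=177650 g(22,-2)=476102 g(22,0)=630819 g(22,2)=620312 g(22,4)=490105 g(22,6)=318230 g(22,8)=170313 g(22,10)=74591 g(22,12)=26333 g(22,14)=7315 g(22,16)=1540 g(22,18)=231 g(22,20)=22 g(22,22)=1
t=23: g(23,-3)=653752 g(23,-1)=1106921 g(23,1)=1251131 g(23,3)=1110417 g(23,5)=808335 g(23,7)=488543 g(23,9)=244904 g(23,11)=100924 g(23,13)=33648 g(23,15)=8855 g(23,17)=1771 g(23,19)=253 g(23,21)=23 g(23,23)=1
t=24: g(24,-4)=653752 g(24,-2)=1760673 g(24,0)=2358052 g(24,2)=2361548 g(24,4)=1918752 g(24,6)=1296878 g(24,8)=733447 g(24,10)=345828 g(24,12)=134572 g(24,14)=42503 g(24,16)=10626 g(24,18)=2024 g(24,20)=276 g(24,22)=24 g(24,24)=1
t=25: g(25,-3)=2414425 g(25,-1)=4118725 g(25,1)=4719600 g(25,3)=4280300 g(25,5)=3215630 g(25,7)=2030325 g(25,9)=1079275 g(25,11)=480400 g(25,13)=177075 g(25,15)=53129 g(25,17)=12650 g(25,19)=2300 g(25,21)=300 g(25,23)=25 g(25,25)=1
t=26: g(26,-4)=2414425 g(26,-2)=6533150 g(26,0)=8838325 g(26,2)=8999900 g(26,4)=7495930 g(26,6)=5245955 g(26,8)=3109600 g(26,10)=1559675 g(26,12)=657475 g(26,14)=230204 g(26,16)=65779 g(26,18)=14950 g(26,20)=2600 g(26,22)=325 g(26,24)=26 g(26,26)=1
t=27: g(27,-3)=8947575 g(27,-1)=15371475 g(27,1)=17838225 g(27,3)=16495830 g(27,5)=12741885 g(27,7)=8355555 g(27,9)=4669275 g(27,11)=2217150 g(27,13)=887679 g(27,15)=295983 g(27,17)=80729 g(27,19)=17550 g(27,21)=2925 g(27,23)=351 g(27,25)=27 g(27,27)=1
t=28: g(28,-4)=8947575 g(28,-2)=24319050 g(28,0)=33209700 g(28,2)=34334055 g(28,4)=29237715 g(28,6)=21097440 g(28,8)=13024830 g(28,10)=6886425 g(28,12)=3104829 g(28,14)=1183662 g(28,16)=376712 g(28,18)=98279 g(28,20)=20475 g(28,22)=3276 g(28,24)=378 g(28,26)=28 g(28,28)=1
Paths never hitting -5: Σ_s g(28,s) = 175844430
Paths hitting -5: 2^28 - 175844430 = 92591026
P = 92591026/268435456 = 46295513/134217728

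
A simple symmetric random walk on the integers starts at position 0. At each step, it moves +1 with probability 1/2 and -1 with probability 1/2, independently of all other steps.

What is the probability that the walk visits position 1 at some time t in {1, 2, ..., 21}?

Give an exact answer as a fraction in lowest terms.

Answer: 436109/524288

Derivation:
Count via complement. Let g(t,s) = #length-t paths at position s with S_1..S_t all ≠ 1.
g(t,s) = g(t-1,s-1) + g(t-1,s+1) for s ≠ 1; g(t,1) = 0.
t=0: g(0,0)=1
t=1: g(1,-1)=1
t=2: g(2,-2)=1 g(2,0)=1
t=3: g(3,-3)=1 g(3,-1)=2
t=4: g(4,-4)=1 g(4,-2)=3 g(4,0)=2
t=5: g(5,-5)=1 g(5,-3)=4 g(5,-1)=5
t=6: g(6,-6)=1 g(6,-4)=5 g(6,-2)=9 g(6,0)=5
t=7: g(7,-7)=1 g(7,-5)=6 g(7,-3)=14 g(7,-1)=14
t=8: g(8,-8)=1 g(8,-6)=7 g(8,-4)=20 g(8,-2)=28 g(8,0)=14
t=9: g(9,-9)=1 g(9,-7)=8 g(9,-5)=27 g(9,-3)=48 g(9,-1)=42
t=10: g(10,-10)=1 g(10,-8)=9 g(10,-6)=35 g(10,-4)=75 g(10,-2)=90 g(10,0)=42
t=11: g(11,-11)=1 g(11,-9)=10 g(11,-7)=44 g(11,-5)=110 g(11,-3)=165 g(11,-1)=132
t=12: g(12,-12)=1 g(12,-10)=11 g(12,-8)=54 g(12,-6)=154 g(12,-4)=275 g(12,-2)=297 g(12,0)=132
t=13: g(13,-13)=1 g(13,-11)=12 g(13,-9)=65 g(13,-7)=208 g(13,-5)=429 g(13,-3)=572 g(13,-1)=429
t=14: g(14,-14)=1 g(14,-12)=13 g(14,-10)=77 g(14,-8)=273 g(14,-6)=637 g(14,-4)=1001 g(14,-2)=1001 g(14,0)=429
t=15: g(15,-15)=1 g(15,-13)=14 g(15,-11)=90 g(15,-9)=350 g(15,-7)=910 g(15,-5)=1638 g(15,-3)=2002 g(15,-1)=1430
t=16: g(16,-16)=1 g(16,-14)=15 g(16,-12)=104 g(16,-10)=440 g(16,-8)=1260 g(16,-6)=2548 g(16,-4)=3640 g(16,-2)=3432 g(16,0)=1430
t=17: g(17,-17)=1 g(17,-15)=16 g(17,-13)=119 g(17,-11)=544 g(17,-9)=1700 g(17,-7)=3808 g(17,-5)=6188 g(17,-3)=7072 g(17,-1)=4862
t=18: g(18,-18)=1 g(18,-16)=17 g(18,-14)=135 g(18,-12)=663 g(18,-10)=2244 g(18,-8)=5508 g(18,-6)=9996 g(18,-4)=13260 g(18,-2)=11934 g(18,0)=4862
t=19: g(19,-19)=1 g(19,-17)=18 g(19,-15)=152 g(19,-13)=798 g(19,-11)=2907 g(19,-9)=7752 g(19,-7)=15504 g(19,-5)=23256 g(19,-3)=25194 g(19,-1)=16796
t=20: g(20,-20)=1 g(20,-18)=19 g(20,-16)=170 g(20,-14)=950 g(20,-12)=3705 g(20,-10)=10659 g(20,-8)=23256 g(20,-6)=38760 g(20,-4)=48450 g(20,-2)=41990 g(20,0)=16796
t=21: g(21,-21)=1 g(21,-19)=20 g(21,-17)=189 g(21,-15)=1120 g(21,-13)=4655 g(21,-11)=14364 g(21,-9)=33915 g(21,-7)=62016 g(21,-5)=87210 g(21,-3)=90440 g(21,-1)=58786
Paths never hitting 1: Σ_s g(21,s) = 352716
Paths hitting 1: 2^21 - 352716 = 1744436
P = 1744436/2097152 = 436109/524288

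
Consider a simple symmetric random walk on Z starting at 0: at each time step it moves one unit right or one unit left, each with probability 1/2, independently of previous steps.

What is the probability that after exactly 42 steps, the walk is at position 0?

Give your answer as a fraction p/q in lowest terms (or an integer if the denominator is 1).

Answer: 67282234305/549755813888

Derivation:
To return to 0 after 42 steps: need exactly 21 steps of +1 and 21 of -1.
Favorable paths: C(42,21) = 538257874440
Total paths: 2^42 = 4398046511104
P = 538257874440/4398046511104 = 67282234305/549755813888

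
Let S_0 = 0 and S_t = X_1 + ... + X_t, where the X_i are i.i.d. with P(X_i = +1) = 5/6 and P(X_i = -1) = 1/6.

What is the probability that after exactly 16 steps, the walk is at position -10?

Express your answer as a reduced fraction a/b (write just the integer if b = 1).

Answer: 4375/176319369216

Derivation:
To reach position -10 after 16 steps: need 3 steps of +1 and 13 steps of -1.
Number of such sequences: C(16,3) = 560
Each has probability (5/6)^3 · (1/6)^13 = 125/2821109907456
P = 560 · 125/2821109907456 = 4375/176319369216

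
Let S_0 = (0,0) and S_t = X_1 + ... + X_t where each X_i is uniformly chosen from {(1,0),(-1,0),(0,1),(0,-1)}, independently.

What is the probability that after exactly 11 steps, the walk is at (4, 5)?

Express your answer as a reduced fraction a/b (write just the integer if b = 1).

Answer: 2541/2097152

Derivation:
Let h be the number of horizontal steps (so 11-h are vertical). To end at (4,5) need (h+4)/2 right-steps and ((11-h)+5)/2 up-steps.
Sum over h with 4 ≤ h ≤ 6, h ≡ 0 (mod 2), 11-h ≡ 1 (mod 2):
h=4: C(11,4)·C(4,4)·C(7,6) = 330·1·7 = 2310
h=6: C(11,6)·C(6,5)·C(5,5) = 462·6·1 = 2772
Total favorable: 5082
Total paths: 4^11 = 4194304
P = 5082/4194304 = 2541/2097152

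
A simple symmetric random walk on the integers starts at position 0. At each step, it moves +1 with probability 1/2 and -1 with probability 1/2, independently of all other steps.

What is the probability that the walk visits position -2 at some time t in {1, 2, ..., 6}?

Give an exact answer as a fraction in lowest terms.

Count via complement. Let g(t,s) = #length-t paths at position s with S_1..S_t all ≠ -2.
g(t,s) = g(t-1,s-1) + g(t-1,s+1) for s ≠ -2; g(t,-2) = 0.
t=0: g(0,0)=1
t=1: g(1,-1)=1 g(1,1)=1
t=2: g(2,0)=2 g(2,2)=1
t=3: g(3,-1)=2 g(3,1)=3 g(3,3)=1
t=4: g(4,0)=5 g(4,2)=4 g(4,4)=1
t=5: g(5,-1)=5 g(5,1)=9 g(5,3)=5 g(5,5)=1
t=6: g(6,0)=14 g(6,2)=14 g(6,4)=6 g(6,6)=1
Paths never hitting -2: Σ_s g(6,s) = 35
Paths hitting -2: 2^6 - 35 = 29
P = 29/64 = 29/64

Answer: 29/64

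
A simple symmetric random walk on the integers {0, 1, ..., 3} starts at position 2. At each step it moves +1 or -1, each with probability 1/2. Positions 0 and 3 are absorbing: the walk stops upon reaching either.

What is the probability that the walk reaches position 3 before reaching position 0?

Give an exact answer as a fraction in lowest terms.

Answer: 2/3

Derivation:
Symmetric walk (p = 1/2): the harmonic-function argument gives P(hit 3 before 0 | start at 2) = a/N.
P = 2/3 = 2/3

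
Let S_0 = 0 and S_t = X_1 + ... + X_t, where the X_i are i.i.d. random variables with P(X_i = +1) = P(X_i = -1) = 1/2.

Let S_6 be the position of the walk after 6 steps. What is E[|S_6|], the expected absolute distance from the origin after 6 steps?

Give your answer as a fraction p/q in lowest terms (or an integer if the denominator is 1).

S_6 takes values m ≡ 0 (mod 2) with |m| ≤ 6; P(S_6=m) = C(6,(6+m)/2)/2^6.
Total paths: 2^6 = 64
Distribution: P(S=-6)=1/64, P(S=-4)=6/64, P(S=-2)=15/64, P(S=0)=20/64, P(S=2)=15/64, P(S=4)=6/64, P(S=6)=1/64
E[|S_6|] = Σ_m |m|·P(S_6=m) = 120/64 = 15/8

Answer: 15/8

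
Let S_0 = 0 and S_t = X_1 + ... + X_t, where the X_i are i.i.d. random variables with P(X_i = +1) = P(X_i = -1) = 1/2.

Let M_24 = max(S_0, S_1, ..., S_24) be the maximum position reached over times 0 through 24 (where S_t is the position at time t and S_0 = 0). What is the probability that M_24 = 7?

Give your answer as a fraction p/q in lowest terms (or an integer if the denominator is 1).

Answer: 735471/16777216

Derivation:
Let M_24 = max(S_0,...,S_24). Use the reflection principle: for j ≥ 1, #{paths with M_24 ≥ j} = #{S_24 ≥ j} + #{S_24 ≥ j+1}.
By reflection, #{M_24 ≥ 7} = #{S_24 ≥ 7} + #{S_24 ≥ 8} = 1271626 + 1271626 = 2543252.
#{M_24 ≥ 8} = #{S_24 ≥ 8} + #{S_24 ≥ 9} = 1271626 + 536155 = 1807781.
#{M_24 = 7} = 2543252 - 1807781 = 735471.
P(M_24 = 7) = 735471/16777216 = 735471/16777216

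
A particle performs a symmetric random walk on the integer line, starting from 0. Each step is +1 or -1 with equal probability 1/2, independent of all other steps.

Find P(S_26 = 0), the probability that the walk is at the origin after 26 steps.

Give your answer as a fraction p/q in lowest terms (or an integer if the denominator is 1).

To return to 0 after 26 steps: need exactly 13 steps of +1 and 13 of -1.
Favorable paths: C(26,13) = 10400600
Total paths: 2^26 = 67108864
P = 10400600/67108864 = 1300075/8388608

Answer: 1300075/8388608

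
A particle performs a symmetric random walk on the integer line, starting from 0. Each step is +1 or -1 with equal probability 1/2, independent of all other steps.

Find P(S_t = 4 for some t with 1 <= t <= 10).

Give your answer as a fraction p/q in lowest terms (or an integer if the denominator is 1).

Answer: 29/128

Derivation:
Count via complement. Let g(t,s) = #length-t paths at position s with S_1..S_t all ≠ 4.
g(t,s) = g(t-1,s-1) + g(t-1,s+1) for s ≠ 4; g(t,4) = 0.
t=0: g(0,0)=1
t=1: g(1,-1)=1 g(1,1)=1
t=2: g(2,-2)=1 g(2,0)=2 g(2,2)=1
t=3: g(3,-3)=1 g(3,-1)=3 g(3,1)=3 g(3,3)=1
t=4: g(4,-4)=1 g(4,-2)=4 g(4,0)=6 g(4,2)=4
t=5: g(5,-5)=1 g(5,-3)=5 g(5,-1)=10 g(5,1)=10 g(5,3)=4
t=6: g(6,-6)=1 g(6,-4)=6 g(6,-2)=15 g(6,0)=20 g(6,2)=14
t=7: g(7,-7)=1 g(7,-5)=7 g(7,-3)=21 g(7,-1)=35 g(7,1)=34 g(7,3)=14
t=8: g(8,-8)=1 g(8,-6)=8 g(8,-4)=28 g(8,-2)=56 g(8,0)=69 g(8,2)=48
t=9: g(9,-9)=1 g(9,-7)=9 g(9,-5)=36 g(9,-3)=84 g(9,-1)=125 g(9,1)=117 g(9,3)=48
t=10: g(10,-10)=1 g(10,-8)=10 g(10,-6)=45 g(10,-4)=120 g(10,-2)=209 g(10,0)=242 g(10,2)=165
Paths never hitting 4: Σ_s g(10,s) = 792
Paths hitting 4: 2^10 - 792 = 232
P = 232/1024 = 29/128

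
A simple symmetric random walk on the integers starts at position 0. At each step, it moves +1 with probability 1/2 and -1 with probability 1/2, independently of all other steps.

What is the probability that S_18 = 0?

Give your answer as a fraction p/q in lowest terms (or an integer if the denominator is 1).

Answer: 12155/65536

Derivation:
To reach position 0 after 18 steps: need 9 steps of +1 and 9 of -1.
Favorable paths: C(18,9) = 48620
Total paths: 2^18 = 262144
P = 48620/262144 = 12155/65536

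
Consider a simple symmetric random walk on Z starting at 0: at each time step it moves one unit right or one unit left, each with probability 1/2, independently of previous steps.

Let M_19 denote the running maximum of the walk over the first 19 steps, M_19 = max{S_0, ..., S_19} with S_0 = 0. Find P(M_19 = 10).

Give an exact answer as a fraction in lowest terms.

Let M_19 = max(S_0,...,S_19). Use the reflection principle: for j ≥ 1, #{paths with M_19 ≥ j} = #{S_19 ≥ j} + #{S_19 ≥ j+1}.
By reflection, #{M_19 ≥ 10} = #{S_19 ≥ 10} + #{S_19 ≥ 11} = 5036 + 5036 = 10072.
#{M_19 ≥ 11} = #{S_19 ≥ 11} + #{S_19 ≥ 12} = 5036 + 1160 = 6196.
#{M_19 = 10} = 10072 - 6196 = 3876.
P(M_19 = 10) = 3876/524288 = 969/131072

Answer: 969/131072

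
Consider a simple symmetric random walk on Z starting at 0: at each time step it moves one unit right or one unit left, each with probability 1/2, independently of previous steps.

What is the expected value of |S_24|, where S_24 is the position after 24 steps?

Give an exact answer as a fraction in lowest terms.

S_24 takes values m ≡ 0 (mod 2) with |m| ≤ 24; P(S_24=m) = C(24,(24+m)/2)/2^24.
Total paths: 2^24 = 16777216
Distribution: P(S=-24)=1/16777216, P(S=-22)=24/16777216, P(S=-20)=276/16777216, P(S=-18)=2024/16777216, P(S=-16)=10626/16777216, P(S=-14)=42504/16777216, P(S=-12)=134596/16777216, P(S=-10)=346104/16777216, P(S=-8)=735471/16777216, P(S=-6)=1307504/16777216, P(S=-4)=1961256/16777216, P(S=-2)=2496144/16777216, P(S=0)=2704156/16777216, P(S=2)=2496144/16777216, P(S=4)=1961256/16777216, P(S=6)=1307504/16777216, P(S=8)=735471/16777216, P(S=10)=346104/16777216, P(S=12)=134596/16777216, P(S=14)=42504/16777216, P(S=16)=10626/16777216, P(S=18)=2024/16777216, P(S=20)=276/16777216, P(S=22)=24/16777216, P(S=24)=1/16777216
E[|S_24|] = Σ_m |m|·P(S_24=m) = 64899744/16777216 = 2028117/524288

Answer: 2028117/524288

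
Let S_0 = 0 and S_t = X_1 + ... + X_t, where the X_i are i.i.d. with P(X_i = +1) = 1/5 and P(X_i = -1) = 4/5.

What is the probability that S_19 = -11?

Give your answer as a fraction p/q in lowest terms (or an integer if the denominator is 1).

Answer: 4161823309824/19073486328125

Derivation:
To reach position -11 after 19 steps: need 4 steps of +1 and 15 steps of -1.
Number of such sequences: C(19,4) = 3876
Each has probability (1/5)^4 · (4/5)^15 = 1073741824/19073486328125
P = 3876 · 1073741824/19073486328125 = 4161823309824/19073486328125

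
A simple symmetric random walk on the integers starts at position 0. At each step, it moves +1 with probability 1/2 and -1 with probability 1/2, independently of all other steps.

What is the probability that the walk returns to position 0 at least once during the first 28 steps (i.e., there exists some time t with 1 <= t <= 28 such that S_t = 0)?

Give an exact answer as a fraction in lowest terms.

Answer: 28539857/33554432

Derivation:
Count via complement. Let g(t,s) = #length-t paths at position s with S_1..S_t all ≠ 0.
g(t,s) = g(t-1,s-1) + g(t-1,s+1) for s ≠ 0; g(t,0) = 0.
t=0: g(0,0)=1
t=1: g(1,-1)=1 g(1,1)=1
t=2: g(2,-2)=1 g(2,2)=1
t=3: g(3,-3)=1 g(3,-1)=1 g(3,1)=1 g(3,3)=1
t=4: g(4,-4)=1 g(4,-2)=2 g(4,2)=2 g(4,4)=1
t=5: g(5,-5)=1 g(5,-3)=3 g(5,-1)=2 g(5,1)=2 g(5,3)=3 g(5,5)=1
t=6: g(6,-6)=1 g(6,-4)=4 g(6,-2)=5 g(6,2)=5 g(6,4)=4 g(6,6)=1
t=7: g(7,-7)=1 g(7,-5)=5 g(7,-3)=9 g(7,-1)=5 g(7,1)=5 g(7,3)=9 g(7,5)=5 g(7,7)=1
t=8: g(8,-8)=1 g(8,-6)=6 g(8,-4)=14 g(8,-2)=14 g(8,2)=14 g(8,4)=14 g(8,6)=6 g(8,8)=1
t=9: g(9,-9)=1 g(9,-7)=7 g(9,-5)=20 g(9,-3)=28 g(9,-1)=14 g(9,1)=14 g(9,3)=28 g(9,5)=20 g(9,7)=7 g(9,9)=1
t=10: g(10,-10)=1 g(10,-8)=8 g(10,-6)=27 g(10,-4)=48 g(10,-2)=42 g(10,2)=42 g(10,4)=48 g(10,6)=27 g(10,8)=8 g(10,10)=1
t=11: g(11,-11)=1 g(11,-9)=9 g(11,-7)=35 g(11,-5)=75 g(11,-3)=90 g(11,-1)=42 g(11,1)=42 g(11,3)=90 g(11,5)=75 g(11,7)=35 g(11,9)=9 g(11,11)=1
t=12: g(12,-12)=1 g(12,-10)=10 g(12,-8)=44 g(12,-6)=110 g(12,-4)=165 g(12,-2)=132 g(12,2)=132 g(12,4)=165 g(12,6)=110 g(12,8)=44 g(12,10)=10 g(12,12)=1
t=13: g(13,-13)=1 g(13,-11)=11 g(13,-9)=54 g(13,-7)=154 g(13,-5)=275 g(13,-3)=297 g(13,-1)=132 g(13,1)=132 g(13,3)=297 g(13,5)=275 g(13,7)=154 g(13,9)=54 g(13,11)=11 g(13,13)=1
t=14: g(14,-14)=1 g(14,-12)=12 g(14,-10)=65 g(14,-8)=208 g(14,-6)=429 g(14,-4)=572 g(14,-2)=429 g(14,2)=429 g(14,4)=572 g(14,6)=429 g(14,8)=208 g(14,10)=65 g(14,12)=12 g(14,14)=1
t=15: g(15,-15)=1 g(15,-13)=13 g(15,-11)=77 g(15,-9)=273 g(15,-7)=637 g(15,-5)=1001 g(15,-3)=1001 g(15,-1)=429 g(15,1)=429 g(15,3)=1001 g(15,5)=1001 g(15,7)=637 g(15,9)=273 g(15,11)=77 g(15,13)=13 g(15,15)=1
t=16: g(16,-16)=1 g(16,-14)=14 g(16,-12)=90 g(16,-10)=350 g(16,-8)=910 g(16,-6)=1638 g(16,-4)=2002 g(16,-2)=1430 g(16,2)=1430 g(16,4)=2002 g(16,6)=1638 g(16,8)=910 g(16,10)=350 g(16,12)=90 g(16,14)=14 g(16,16)=1
t=17: g(17,-17)=1 g(17,-15)=15 g(17,-13)=104 g(17,-11)=440 g(17,-9)=1260 g(17,-7)=2548 g(17,-5)=3640 g(17,-3)=3432 g(17,-1)=1430 g(17,1)=1430 g(17,3)=3432 g(17,5)=3640 g(17,7)=2548 g(17,9)=1260 g(17,11)=440 g(17,13)=104 g(17,15)=15 g(17,17)=1
t=18: g(18,-18)=1 g(18,-16)=16 g(18,-14)=119 g(18,-12)=544 g(18,-10)=1700 g(18,-8)=3808 g(18,-6)=6188 g(18,-4)=7072 g(18,-2)=4862 g(18,2)=4862 g(18,4)=7072 g(18,6)=6188 g(18,8)=3808 g(18,10)=1700 g(18,12)=544 g(18,14)=119 g(18,16)=16 g(18,18)=1
t=19: g(19,-19)=1 g(19,-17)=17 g(19,-15)=135 g(19,-13)=663 g(19,-11)=2244 g(19,-9)=5508 g(19,-7)=9996 g(19,-5)=13260 g(19,-3)=11934 g(19,-1)=4862 g(19,1)=4862 g(19,3)=11934 g(19,5)=13260 g(19,7)=9996 g(19,9)=5508 g(19,11)=2244 g(19,13)=663 g(19,15)=135 g(19,17)=17 g(19,19)=1
t=20: g(20,-20)=1 g(20,-18)=18 g(20,-16)=152 g(20,-14)=798 g(20,-12)=2907 g(20,-10)=7752 g(20,-8)=15504 g(20,-6)=23256 g(20,-4)=25194 g(20,-2)=16796 g(20,2)=16796 g(20,4)=25194 g(20,6)=23256 g(20,8)=15504 g(20,10)=7752 g(20,12)=2907 g(20,14)=798 g(20,16)=152 g(20,18)=18 g(20,20)=1
t=21: g(21,-21)=1 g(21,-19)=19 g(21,-17)=170 g(21,-15)=950 g(21,-13)=3705 g(21,-11)=10659 g(21,-9)=23256 g(21,-7)=38760 g(21,-5)=48450 g(21,-3)=41990 g(21,-1)=16796 g(21,1)=16796 g(21,3)=41990 g(21,5)=48450 g(21,7)=38760 g(21,9)=23256 g(21,11)=10659 g(21,13)=3705 g(21,15)=950 g(21,17)=170 g(21,19)=19 g(21,21)=1
t=22: g(22,-22)=1 g(22,-20)=20 g(22,-18)=189 g(22,-16)=1120 g(22,-14)=4655 g(22,-12)=14364 g(22,-10)=33915 g(22,-8)=62016 g(22,-6)=87210 g(22,-4)=90440 g(22,-2)=58786 g(22,2)=58786 g(22,4)=90440 g(22,6)=87210 g(22,8)=62016 g(22,10)=33915 g(22,12)=14364 g(22,14)=4655 g(22,16)=1120 g(22,18)=189 g(22,20)=20 g(22,22)=1
t=23: g(23,-23)=1 g(23,-21)=21 g(23,-19)=209 g(23,-17)=1309 g(23,-15)=5775 g(23,-13)=19019 g(23,-11)=48279 g(23,-9)=95931 g(23,-7)=149226 g(23,-5)=177650 g(23,-3)=149226 g(23,-1)=58786 g(23,1)=58786 g(23,3)=149226 g(23,5)=177650 g(23,7)=149226 g(23,9)=95931 g(23,11)=48279 g(23,13)=19019 g(23,15)=5775 g(23,17)=1309 g(23,19)=209 g(23,21)=21 g(23,23)=1
t=24: g(24,-24)=1 g(24,-22)=22 g(24,-20)=230 g(24,-18)=1518 g(24,-16)=7084 g(24,-14)=24794 g(24,-12)=67298 g(24,-10)=144210 g(24,-8)=245157 g(24,-6)=326876 g(24,-4)=326876 g(24,-2)=208012 g(24,2)=208012 g(24,4)=326876 g(24,6)=326876 g(24,8)=245157 g(24,10)=144210 g(24,12)=67298 g(24,14)=24794 g(24,16)=7084 g(24,18)=1518 g(24,20)=230 g(24,22)=22 g(24,24)=1
t=25: g(25,-25)=1 g(25,-23)=23 g(25,-21)=252 g(25,-19)=1748 g(25,-17)=8602 g(25,-15)=31878 g(25,-13)=92092 g(25,-11)=211508 g(25,-9)=389367 g(25,-7)=572033 g(25,-5)=653752 g(25,-3)=534888 g(25,-1)=208012 g(25,1)=208012 g(25,3)=534888 g(25,5)=653752 g(25,7)=572033 g(25,9)=389367 g(25,11)=211508 g(25,13)=92092 g(25,15)=31878 g(25,17)=8602 g(25,19)=1748 g(25,21)=252 g(25,23)=23 g(25,25)=1
t=26: g(26,-26)=1 g(26,-24)=24 g(26,-22)=275 g(26,-20)=2000 g(26,-18)=10350 g(26,-16)=40480 g(26,-14)=123970 g(26,-12)=303600 g(26,-10)=600875 g(26,-8)=961400 g(26,-6)=1225785 g(26,-4)=1188640 g(26,-2)=742900 g(26,2)=742900 g(26,4)=1188640 g(26,6)=1225785 g(26,8)=961400 g(26,10)=600875 g(26,12)=303600 g(26,14)=123970 g(26,16)=40480 g(26,18)=10350 g(26,20)=2000 g(26,22)=275 g(26,24)=24 g(26,26)=1
t=27: g(27,-27)=1 g(27,-25)=25 g(27,-23)=299 g(27,-21)=2275 g(27,-19)=12350 g(27,-17)=50830 g(27,-15)=164450 g(27,-13)=427570 g(27,-11)=904475 g(27,-9)=1562275 g(27,-7)=2187185 g(27,-5)=2414425 g(27,-3)=1931540 g(27,-1)=742900 g(27,1)=742900 g(27,3)=1931540 g(27,5)=2414425 g(27,7)=2187185 g(27,9)=1562275 g(27,11)=904475 g(27,13)=427570 g(27,15)=164450 g(27,17)=50830 g(27,19)=12350 g(27,21)=2275 g(27,23)=299 g(27,25)=25 g(27,27)=1
t=28: g(28,-28)=1 g(28,-26)=26 g(28,-24)=324 g(28,-22)=2574 g(28,-20)=14625 g(28,-18)=63180 g(28,-16)=215280 g(28,-14)=592020 g(28,-12)=1332045 g(28,-10)=2466750 g(28,-8)=3749460 g(28,-6)=4601610 g(28,-4)=4345965 g(28,-2)=2674440 g(28,2)=2674440 g(28,4)=4345965 g(28,6)=4601610 g(28,8)=3749460 g(28,10)=2466750 g(28,12)=1332045 g(28,14)=592020 g(28,16)=215280 g(28,18)=63180 g(28,20)=14625 g(28,22)=2574 g(28,24)=324 g(28,26)=26 g(28,28)=1
Paths never hitting 0: Σ_s g(28,s) = 40116600
Paths hitting 0: 2^28 - 40116600 = 228318856
P = 228318856/268435456 = 28539857/33554432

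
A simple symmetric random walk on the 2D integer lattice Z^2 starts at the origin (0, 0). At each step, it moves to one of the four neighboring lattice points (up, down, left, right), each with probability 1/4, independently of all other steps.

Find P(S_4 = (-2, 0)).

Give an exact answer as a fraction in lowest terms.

Answer: 1/16

Derivation:
Let h be the number of horizontal steps (so 4-h are vertical). To end at (-2,0) need (h-2)/2 right-steps and ((4-h)+0)/2 up-steps.
Sum over h with 2 ≤ h ≤ 4, h ≡ 0 (mod 2), 4-h ≡ 0 (mod 2):
h=2: C(4,2)·C(2,0)·C(2,1) = 6·1·2 = 12
h=4: C(4,4)·C(4,1)·C(0,0) = 1·4·1 = 4
Total favorable: 16
Total paths: 4^4 = 256
P = 16/256 = 1/16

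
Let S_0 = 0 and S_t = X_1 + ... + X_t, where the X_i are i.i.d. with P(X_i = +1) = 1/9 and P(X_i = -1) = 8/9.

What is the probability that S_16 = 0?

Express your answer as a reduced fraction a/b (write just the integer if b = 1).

Answer: 23991418880/205891132094649

Derivation:
To be at 0 after 16 steps: need exactly 8 steps of +1 and 8 of -1.
Number of such sequences: C(16,8) = 12870
Each has probability (1/9)^8 · (8/9)^8 = 16777216/1853020188851841
P = 12870 · 16777216/1853020188851841 = 23991418880/205891132094649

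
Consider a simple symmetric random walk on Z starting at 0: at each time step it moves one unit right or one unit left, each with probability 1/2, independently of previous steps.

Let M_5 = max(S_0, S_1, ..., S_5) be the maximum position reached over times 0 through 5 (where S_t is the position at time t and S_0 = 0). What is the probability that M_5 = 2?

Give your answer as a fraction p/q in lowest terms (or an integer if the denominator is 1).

Let M_5 = max(S_0,...,S_5). Use the reflection principle: for j ≥ 1, #{paths with M_5 ≥ j} = #{S_5 ≥ j} + #{S_5 ≥ j+1}.
By reflection, #{M_5 ≥ 2} = #{S_5 ≥ 2} + #{S_5 ≥ 3} = 6 + 6 = 12.
#{M_5 ≥ 3} = #{S_5 ≥ 3} + #{S_5 ≥ 4} = 6 + 1 = 7.
#{M_5 = 2} = 12 - 7 = 5.
P(M_5 = 2) = 5/32 = 5/32

Answer: 5/32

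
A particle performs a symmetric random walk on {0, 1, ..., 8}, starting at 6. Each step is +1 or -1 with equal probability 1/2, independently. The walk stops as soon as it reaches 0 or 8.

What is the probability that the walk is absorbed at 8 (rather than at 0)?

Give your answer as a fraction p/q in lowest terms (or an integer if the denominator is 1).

Answer: 3/4

Derivation:
Symmetric walk (p = 1/2): the harmonic-function argument gives P(hit 8 before 0 | start at 6) = a/N.
P = 6/8 = 3/4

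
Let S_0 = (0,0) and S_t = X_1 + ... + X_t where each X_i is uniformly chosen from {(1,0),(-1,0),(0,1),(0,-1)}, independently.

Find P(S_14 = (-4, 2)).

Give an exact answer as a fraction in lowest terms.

Answer: 3006003/268435456

Derivation:
Let h be the number of horizontal steps (so 14-h are vertical). To end at (-4,2) need (h-4)/2 right-steps and ((14-h)+2)/2 up-steps.
Sum over h with 4 ≤ h ≤ 12, h ≡ 0 (mod 2), 14-h ≡ 0 (mod 2):
h=4: C(14,4)·C(4,0)·C(10,6) = 1001·1·210 = 210210
h=6: C(14,6)·C(6,1)·C(8,5) = 3003·6·56 = 1009008
h=8: C(14,8)·C(8,2)·C(6,4) = 3003·28·15 = 1261260
h=10: C(14,10)·C(10,3)·C(4,3) = 1001·120·4 = 480480
h=12: C(14,12)·C(12,4)·C(2,2) = 91·495·1 = 45045
Total favorable: 3006003
Total paths: 4^14 = 268435456
P = 3006003/268435456 = 3006003/268435456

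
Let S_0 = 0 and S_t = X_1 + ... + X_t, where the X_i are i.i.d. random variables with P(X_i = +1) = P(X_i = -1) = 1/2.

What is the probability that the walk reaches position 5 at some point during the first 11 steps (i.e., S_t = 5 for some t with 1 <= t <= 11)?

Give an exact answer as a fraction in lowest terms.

Answer: 299/2048

Derivation:
Count via complement. Let g(t,s) = #length-t paths at position s with S_1..S_t all ≠ 5.
g(t,s) = g(t-1,s-1) + g(t-1,s+1) for s ≠ 5; g(t,5) = 0.
t=0: g(0,0)=1
t=1: g(1,-1)=1 g(1,1)=1
t=2: g(2,-2)=1 g(2,0)=2 g(2,2)=1
t=3: g(3,-3)=1 g(3,-1)=3 g(3,1)=3 g(3,3)=1
t=4: g(4,-4)=1 g(4,-2)=4 g(4,0)=6 g(4,2)=4 g(4,4)=1
t=5: g(5,-5)=1 g(5,-3)=5 g(5,-1)=10 g(5,1)=10 g(5,3)=5
t=6: g(6,-6)=1 g(6,-4)=6 g(6,-2)=15 g(6,0)=20 g(6,2)=15 g(6,4)=5
t=7: g(7,-7)=1 g(7,-5)=7 g(7,-3)=21 g(7,-1)=35 g(7,1)=35 g(7,3)=20
t=8: g(8,-8)=1 g(8,-6)=8 g(8,-4)=28 g(8,-2)=56 g(8,0)=70 g(8,2)=55 g(8,4)=20
t=9: g(9,-9)=1 g(9,-7)=9 g(9,-5)=36 g(9,-3)=84 g(9,-1)=126 g(9,1)=125 g(9,3)=75
t=10: g(10,-10)=1 g(10,-8)=10 g(10,-6)=45 g(10,-4)=120 g(10,-2)=210 g(10,0)=251 g(10,2)=200 g(10,4)=75
t=11: g(11,-11)=1 g(11,-9)=11 g(11,-7)=55 g(11,-5)=165 g(11,-3)=330 g(11,-1)=461 g(11,1)=451 g(11,3)=275
Paths never hitting 5: Σ_s g(11,s) = 1749
Paths hitting 5: 2^11 - 1749 = 299
P = 299/2048 = 299/2048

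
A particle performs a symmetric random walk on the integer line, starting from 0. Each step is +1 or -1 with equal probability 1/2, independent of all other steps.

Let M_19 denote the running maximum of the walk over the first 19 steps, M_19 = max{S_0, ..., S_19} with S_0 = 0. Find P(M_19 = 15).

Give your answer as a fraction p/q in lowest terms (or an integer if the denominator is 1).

Answer: 171/524288

Derivation:
Let M_19 = max(S_0,...,S_19). Use the reflection principle: for j ≥ 1, #{paths with M_19 ≥ j} = #{S_19 ≥ j} + #{S_19 ≥ j+1}.
By reflection, #{M_19 ≥ 15} = #{S_19 ≥ 15} + #{S_19 ≥ 16} = 191 + 20 = 211.
#{M_19 ≥ 16} = #{S_19 ≥ 16} + #{S_19 ≥ 17} = 20 + 20 = 40.
#{M_19 = 15} = 211 - 40 = 171.
P(M_19 = 15) = 171/524288 = 171/524288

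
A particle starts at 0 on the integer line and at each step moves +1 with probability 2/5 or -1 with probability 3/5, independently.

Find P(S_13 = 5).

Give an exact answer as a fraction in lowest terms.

Answer: 5930496/244140625

Derivation:
To reach position 5 after 13 steps: need 9 steps of +1 and 4 steps of -1.
Number of such sequences: C(13,9) = 715
Each has probability (2/5)^9 · (3/5)^4 = 41472/1220703125
P = 715 · 41472/1220703125 = 5930496/244140625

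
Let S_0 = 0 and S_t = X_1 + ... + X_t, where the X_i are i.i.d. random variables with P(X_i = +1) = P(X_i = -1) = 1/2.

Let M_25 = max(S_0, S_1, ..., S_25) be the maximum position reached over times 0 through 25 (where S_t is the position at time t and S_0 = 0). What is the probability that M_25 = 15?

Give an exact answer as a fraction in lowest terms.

Let M_25 = max(S_0,...,S_25). Use the reflection principle: for j ≥ 1, #{paths with M_25 ≥ j} = #{S_25 ≥ j} + #{S_25 ≥ j+1}.
By reflection, #{M_25 ≥ 15} = #{S_25 ≥ 15} + #{S_25 ≥ 16} = 68406 + 15276 = 83682.
#{M_25 ≥ 16} = #{S_25 ≥ 16} + #{S_25 ≥ 17} = 15276 + 15276 = 30552.
#{M_25 = 15} = 83682 - 30552 = 53130.
P(M_25 = 15) = 53130/33554432 = 26565/16777216

Answer: 26565/16777216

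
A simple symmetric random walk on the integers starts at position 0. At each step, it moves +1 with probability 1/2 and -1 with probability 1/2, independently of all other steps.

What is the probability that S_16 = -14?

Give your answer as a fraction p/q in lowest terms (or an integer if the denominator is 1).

To reach position -14 after 16 steps: need 1 step of +1 and 15 of -1.
Favorable paths: C(16,1) = 16
Total paths: 2^16 = 65536
P = 16/65536 = 1/4096

Answer: 1/4096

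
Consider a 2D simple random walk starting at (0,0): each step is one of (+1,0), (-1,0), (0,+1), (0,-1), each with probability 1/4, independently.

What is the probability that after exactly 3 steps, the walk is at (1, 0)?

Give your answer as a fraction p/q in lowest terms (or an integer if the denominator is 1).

Answer: 9/64

Derivation:
Let h be the number of horizontal steps (so 3-h are vertical). To end at (1,0) need (h+1)/2 right-steps and ((3-h)+0)/2 up-steps.
Sum over h with 1 ≤ h ≤ 3, h ≡ 1 (mod 2), 3-h ≡ 0 (mod 2):
h=1: C(3,1)·C(1,1)·C(2,1) = 3·1·2 = 6
h=3: C(3,3)·C(3,2)·C(0,0) = 1·3·1 = 3
Total favorable: 9
Total paths: 4^3 = 64
P = 9/64 = 9/64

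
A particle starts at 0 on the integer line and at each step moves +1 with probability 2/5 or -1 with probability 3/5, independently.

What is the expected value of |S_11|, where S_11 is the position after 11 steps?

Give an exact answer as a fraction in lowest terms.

Answer: 31585367/9765625

Derivation:
S_11 takes values m ≡ 1 (mod 2) with |m| ≤ 11; P(S_11=m) = C(11,(11+m)/2) · (2/5)^((11+m)/2) · (3/5)^((11-m)/2).
Distribution: P(S=-11)=177147/48828125, P(S=-9)=1299078/48828125, P(S=-7)=866052/9765625, P(S=-5)=1732104/9765625, P(S=-3)=2309472/9765625, P(S=-1)=10777536/48828125, P(S=1)=7185024/48828125, P(S=3)=684288/9765625, P(S=5)=228096/9765625, P(S=7)=50688/9765625, P(S=9)=33792/48828125, P(S=11)=2048/48828125
E[|S_11|] = Σ_m |m|·P(S_11=m) = 31585367/9765625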